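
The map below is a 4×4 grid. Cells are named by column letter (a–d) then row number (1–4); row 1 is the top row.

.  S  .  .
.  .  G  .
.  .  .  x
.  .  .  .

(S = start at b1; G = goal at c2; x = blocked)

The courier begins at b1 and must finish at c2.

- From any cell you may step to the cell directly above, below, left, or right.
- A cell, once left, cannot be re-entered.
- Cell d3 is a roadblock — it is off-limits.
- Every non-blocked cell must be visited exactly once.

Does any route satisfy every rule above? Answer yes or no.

Cell d4 has only one open neighbour but is neither the start nor the goal, so a Hamiltonian route would have to both enter and leave it through the same neighbour — impossible without revisiting.

no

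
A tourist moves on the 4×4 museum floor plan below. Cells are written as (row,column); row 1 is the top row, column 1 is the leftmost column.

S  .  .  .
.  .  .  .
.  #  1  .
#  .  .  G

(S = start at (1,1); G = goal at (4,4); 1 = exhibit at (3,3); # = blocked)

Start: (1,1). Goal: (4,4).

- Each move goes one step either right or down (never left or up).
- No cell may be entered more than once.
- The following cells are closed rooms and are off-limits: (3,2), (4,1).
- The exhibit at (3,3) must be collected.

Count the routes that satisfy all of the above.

6

A right/down-only route from (1,1) to (4,4) makes exactly 3 down-moves and 3 right-moves in some order.
With no other constraints that would be C(6,3) = 20 routes.
Split at (3,3) and multiply the segment counts (each segment already excludes blocked cells): (1,1)→(3,3): 3; (3,3)→(4,4): 2; product = 6.
That gives 6 routes.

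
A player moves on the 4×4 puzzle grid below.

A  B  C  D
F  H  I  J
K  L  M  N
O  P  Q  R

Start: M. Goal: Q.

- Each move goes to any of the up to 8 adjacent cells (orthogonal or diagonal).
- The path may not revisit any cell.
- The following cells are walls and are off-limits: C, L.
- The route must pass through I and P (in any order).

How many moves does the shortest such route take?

5

Any route passes through I and P in some order between M and Q. Summing Chebyshev distances along each leg and taking the cheapest ordering (M → I → P → Q) gives a lower bound of 1 + 2 + 1 = 4 moves.
The shortest route satisfying every rule uses 5 moves: M → I → H → K → P → Q.
The no-revisit rule (legs can't share cells) pushes the minimum above the 4-move bound; an exhaustive check rules out every length from 4 to 4, leaving 5 as the minimum.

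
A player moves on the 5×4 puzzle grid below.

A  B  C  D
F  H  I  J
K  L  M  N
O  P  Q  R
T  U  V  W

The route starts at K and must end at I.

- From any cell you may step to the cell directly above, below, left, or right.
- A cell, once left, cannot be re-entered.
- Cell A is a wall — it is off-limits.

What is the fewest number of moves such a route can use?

3

The Manhattan distance from K to I is |3−2| + |1−3| = 3, so at least 3 moves are needed.
A route of 3 moves achieves this: K → F → H → I.
Since 3 matches the lower bound, it is optimal.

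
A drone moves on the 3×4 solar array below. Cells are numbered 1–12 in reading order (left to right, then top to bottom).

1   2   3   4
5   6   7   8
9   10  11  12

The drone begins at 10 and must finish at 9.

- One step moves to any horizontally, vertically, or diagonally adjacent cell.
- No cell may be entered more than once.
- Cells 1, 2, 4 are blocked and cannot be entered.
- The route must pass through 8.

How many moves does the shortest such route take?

5

Any route passes through 8 somewhere between 10 and 9. Summing Chebyshev distances along the two legs (10 → 8 → 9) gives a lower bound of 2 + 3 = 5 moves.
A route of 5 moves achieves this: 10 → 7 → 8 → 3 → 6 → 9.
Since 5 matches the lower bound, it is optimal.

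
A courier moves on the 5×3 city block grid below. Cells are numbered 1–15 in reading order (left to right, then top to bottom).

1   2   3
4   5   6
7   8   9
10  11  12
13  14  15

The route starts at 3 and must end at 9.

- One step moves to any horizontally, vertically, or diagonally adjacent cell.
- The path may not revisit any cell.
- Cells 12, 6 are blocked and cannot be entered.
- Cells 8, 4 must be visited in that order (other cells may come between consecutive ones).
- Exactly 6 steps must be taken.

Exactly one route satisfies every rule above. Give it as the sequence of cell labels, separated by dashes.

3 - 5 - 8 - 4 - 7 - 11 - 9

The waypoints must appear in the order 8, 4, with no cell reused.
Route from 3: down-left to 5, down to 8, up-left to 4, down to 7, down-right to 11, up-right to 9 — 6 moves in all.
Check: order respected (8 at step 2, 4 at step 3); 6 moves as required.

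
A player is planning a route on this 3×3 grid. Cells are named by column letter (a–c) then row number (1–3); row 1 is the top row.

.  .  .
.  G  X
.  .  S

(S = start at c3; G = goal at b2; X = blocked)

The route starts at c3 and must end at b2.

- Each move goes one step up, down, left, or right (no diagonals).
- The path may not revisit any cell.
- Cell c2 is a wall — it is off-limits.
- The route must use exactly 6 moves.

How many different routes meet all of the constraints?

Need simple routes of exactly 6 moves from c3 to b2 (Manhattan distance 2, so 2 moves are spent on a detour and 2 undoing it).
Enumerating: c3 b3 a3 a2 a1 b1 b2.
That gives 1 route.

1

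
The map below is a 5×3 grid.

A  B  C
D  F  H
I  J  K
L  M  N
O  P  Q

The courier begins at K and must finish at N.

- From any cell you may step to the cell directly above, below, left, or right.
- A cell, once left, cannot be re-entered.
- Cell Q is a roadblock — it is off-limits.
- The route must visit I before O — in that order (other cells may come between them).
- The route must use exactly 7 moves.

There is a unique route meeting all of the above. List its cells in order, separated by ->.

The waypoints must appear in the order I, O, with no cell reused.
Route from K: 2× left (reaching I), 2× down (reaching O), right to P, up to M, right to N — 7 moves in all.
Check: order respected (I at step 2, O at step 4); 7 moves as required.

K -> J -> I -> L -> O -> P -> M -> N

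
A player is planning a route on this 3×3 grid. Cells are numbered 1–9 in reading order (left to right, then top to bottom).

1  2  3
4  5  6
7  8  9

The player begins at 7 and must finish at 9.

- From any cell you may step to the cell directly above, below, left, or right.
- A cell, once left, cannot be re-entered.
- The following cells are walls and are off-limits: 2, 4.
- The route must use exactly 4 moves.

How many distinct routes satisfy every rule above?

Need simple routes of exactly 4 moves from 7 to 9 (Manhattan distance 2, so 1 moves are spent on a detour and 1 undoing it).
Enumerating: 7 8 5 6 9.
That gives 1 route.

1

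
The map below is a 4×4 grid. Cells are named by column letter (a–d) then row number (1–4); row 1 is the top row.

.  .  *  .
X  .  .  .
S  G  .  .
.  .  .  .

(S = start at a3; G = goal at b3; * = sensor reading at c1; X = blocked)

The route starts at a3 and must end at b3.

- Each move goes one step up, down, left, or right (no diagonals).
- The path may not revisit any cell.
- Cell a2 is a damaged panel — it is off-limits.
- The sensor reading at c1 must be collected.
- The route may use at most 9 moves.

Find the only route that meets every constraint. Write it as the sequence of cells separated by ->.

The 9-move cap with required stops at c1 leaves no slack for detours.
Route from a3: down to a4, 2× right (reaching c4), 3× up (reaching c1), left to b1, 2× down (reaching b3) — 9 moves in all.
Check: all required cells visited; 9 ≤ 9 moves.

a3 -> a4 -> b4 -> c4 -> c3 -> c2 -> c1 -> b1 -> b2 -> b3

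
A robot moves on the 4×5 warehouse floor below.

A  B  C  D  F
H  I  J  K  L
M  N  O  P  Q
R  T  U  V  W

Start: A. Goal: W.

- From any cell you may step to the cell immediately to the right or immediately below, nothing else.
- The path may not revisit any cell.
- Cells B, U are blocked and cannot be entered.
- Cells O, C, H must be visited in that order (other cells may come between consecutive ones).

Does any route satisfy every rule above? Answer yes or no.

C lies above O, so going from O to C would need an upward move — but moves only go right/down, so O cannot be visited before C.

no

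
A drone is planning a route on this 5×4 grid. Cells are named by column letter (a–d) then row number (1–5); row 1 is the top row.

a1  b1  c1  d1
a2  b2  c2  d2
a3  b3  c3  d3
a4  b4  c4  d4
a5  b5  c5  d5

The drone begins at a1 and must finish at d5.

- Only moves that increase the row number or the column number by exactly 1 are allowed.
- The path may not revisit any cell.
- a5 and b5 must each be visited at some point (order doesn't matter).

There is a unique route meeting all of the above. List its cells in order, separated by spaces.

Moves only go right or down, so the column and row indices never decrease.
Route from a1: 4× down (reaching a5), 3× right (reaching d5) — 7 moves in all.
Check: all required cells visited.

a1 a2 a3 a4 a5 b5 c5 d5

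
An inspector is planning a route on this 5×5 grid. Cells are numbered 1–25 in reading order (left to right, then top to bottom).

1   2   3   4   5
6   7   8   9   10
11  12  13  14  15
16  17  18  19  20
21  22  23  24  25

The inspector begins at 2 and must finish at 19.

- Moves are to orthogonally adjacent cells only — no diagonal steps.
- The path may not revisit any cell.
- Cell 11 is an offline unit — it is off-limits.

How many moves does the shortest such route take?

5

The Manhattan distance from 2 to 19 is |1−4| + |2−4| = 5, so at least 5 moves are needed.
A route of 5 moves achieves this: 2 → 7 → 12 → 17 → 18 → 19.
Since 5 matches the lower bound, it is optimal.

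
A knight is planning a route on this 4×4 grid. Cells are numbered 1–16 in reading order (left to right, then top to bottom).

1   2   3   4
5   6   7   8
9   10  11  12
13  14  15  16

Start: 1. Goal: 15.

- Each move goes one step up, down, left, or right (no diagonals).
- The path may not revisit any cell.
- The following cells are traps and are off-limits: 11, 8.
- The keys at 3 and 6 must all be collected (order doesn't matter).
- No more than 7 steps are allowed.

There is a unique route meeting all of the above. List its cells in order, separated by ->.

Any route must reach 3 and 6 and still end at 15 within 7 moves, so the order of the required stops is forced.
Route from 1: right 2 to 3, down 1 to 7, left 1 to 6, down 2 to 14, right 1 to 15 — 7 moves in all.
Check: all required cells visited; 7 ≤ 7 moves.

1 -> 2 -> 3 -> 7 -> 6 -> 10 -> 14 -> 15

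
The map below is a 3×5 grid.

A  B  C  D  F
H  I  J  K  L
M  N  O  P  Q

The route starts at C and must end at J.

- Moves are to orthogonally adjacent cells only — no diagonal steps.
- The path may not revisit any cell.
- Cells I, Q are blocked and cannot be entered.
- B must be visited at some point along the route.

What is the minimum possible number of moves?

7

Any route passes through B somewhere between C and J. Summing Manhattan distances along the two legs (C → B → J) gives a lower bound of 1 + 2 = 3 moves.
The shortest route satisfying every rule uses 7 moves: C → B → A → H → M → N → O → J.
The bound of 3 isn't tight here; checking systematically, no route of length 3 through 6 satisfies every constraint (on a 4-connected grid the length of any start-to-goal walk has the same parity as the Manhattan bound, so only lengths 3, 5, 7, … need checking), so 7 is the minimum.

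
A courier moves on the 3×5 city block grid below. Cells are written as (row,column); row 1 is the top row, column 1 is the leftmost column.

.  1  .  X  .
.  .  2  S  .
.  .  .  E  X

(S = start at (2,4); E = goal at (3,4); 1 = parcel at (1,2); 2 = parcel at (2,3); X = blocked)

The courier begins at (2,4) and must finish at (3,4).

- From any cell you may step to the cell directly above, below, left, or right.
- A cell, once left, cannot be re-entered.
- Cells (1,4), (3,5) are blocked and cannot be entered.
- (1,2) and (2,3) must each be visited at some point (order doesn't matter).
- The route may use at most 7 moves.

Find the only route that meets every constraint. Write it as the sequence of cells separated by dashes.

(2,4) - (2,3) - (1,3) - (1,2) - (2,2) - (3,2) - (3,3) - (3,4)

Any route must reach (1,2) and (2,3) and still end at (3,4) within 7 moves, so the order of the required stops is forced.
Route from (2,4): left 1 to (2,3), up 1 to (1,3), left 1 to (1,2), down 2 to (3,2), right 2 to (3,4) — 7 moves in all.
Check: all required cells visited; 7 ≤ 7 moves.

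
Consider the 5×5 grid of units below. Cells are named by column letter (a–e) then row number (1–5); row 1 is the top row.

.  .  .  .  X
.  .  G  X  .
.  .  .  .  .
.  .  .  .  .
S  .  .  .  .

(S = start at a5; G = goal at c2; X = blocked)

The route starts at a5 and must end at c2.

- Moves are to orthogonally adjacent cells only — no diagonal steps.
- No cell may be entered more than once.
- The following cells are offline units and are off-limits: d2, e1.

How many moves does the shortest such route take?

5

The Manhattan distance from a5 to c2 is |5−2| + |1−3| = 5, so at least 5 moves are needed.
A route of 5 moves achieves this: a5 → a4 → a3 → a2 → b2 → c2.
Since 5 matches the lower bound, it is optimal.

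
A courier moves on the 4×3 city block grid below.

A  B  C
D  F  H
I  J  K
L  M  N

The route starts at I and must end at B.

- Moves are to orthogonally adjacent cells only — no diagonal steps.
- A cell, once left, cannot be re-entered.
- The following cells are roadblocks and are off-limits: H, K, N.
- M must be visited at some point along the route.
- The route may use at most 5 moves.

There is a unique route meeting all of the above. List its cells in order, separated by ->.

I -> L -> M -> J -> F -> B

The budget equals the shortest possible length, so every move has to be on a shortest route through the required cells.
Route from I: down to L, right to M, 3× up (reaching B) — 5 moves in all.
Check: all required cells visited; 5 ≤ 5 moves.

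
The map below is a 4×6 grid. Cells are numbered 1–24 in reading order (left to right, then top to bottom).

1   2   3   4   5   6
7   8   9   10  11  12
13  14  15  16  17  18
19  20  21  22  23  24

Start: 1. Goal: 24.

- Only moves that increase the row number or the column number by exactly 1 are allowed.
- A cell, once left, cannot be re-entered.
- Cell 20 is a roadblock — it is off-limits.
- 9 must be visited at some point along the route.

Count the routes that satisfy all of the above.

A right/down-only route from 1 to 24 makes exactly 3 down-moves and 5 right-moves in some order.
With no other constraints that would be C(8,3) = 56 routes.
Split at 9 and multiply the segment counts (each segment already excludes blocked cells): 1→9: 3; 9→24: 10; product = 30.
That gives 30 routes.

30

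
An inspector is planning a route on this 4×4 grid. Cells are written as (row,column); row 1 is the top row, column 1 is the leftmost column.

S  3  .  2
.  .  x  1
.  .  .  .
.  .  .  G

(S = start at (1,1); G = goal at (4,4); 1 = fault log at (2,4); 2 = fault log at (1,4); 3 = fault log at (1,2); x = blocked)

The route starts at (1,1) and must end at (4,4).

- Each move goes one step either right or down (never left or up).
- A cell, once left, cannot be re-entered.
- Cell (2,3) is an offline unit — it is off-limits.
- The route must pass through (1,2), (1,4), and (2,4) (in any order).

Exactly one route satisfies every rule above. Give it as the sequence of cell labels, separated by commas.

(1,1), (1,2), (1,3), (1,4), (2,4), (3,4), (4,4)

Moves only go right or down, so the column and row indices never decrease.
Route from (1,1): right 3 to (1,4), down 3 to (4,4) — 6 moves in all.
Check: all required cells visited.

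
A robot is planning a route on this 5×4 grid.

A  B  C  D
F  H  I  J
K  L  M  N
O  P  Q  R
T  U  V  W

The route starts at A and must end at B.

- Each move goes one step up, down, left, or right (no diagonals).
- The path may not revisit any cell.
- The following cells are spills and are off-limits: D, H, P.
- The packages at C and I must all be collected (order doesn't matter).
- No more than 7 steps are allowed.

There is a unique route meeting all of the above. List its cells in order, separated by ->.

A -> F -> K -> L -> M -> I -> C -> B

Any route must reach C and I and still end at B within 7 moves, so the order of the required stops is forced.
Route from A: down 2 to K, right 2 to M, up 2 to C, left 1 to B — 7 moves in all.
Check: all required cells visited; 7 ≤ 7 moves.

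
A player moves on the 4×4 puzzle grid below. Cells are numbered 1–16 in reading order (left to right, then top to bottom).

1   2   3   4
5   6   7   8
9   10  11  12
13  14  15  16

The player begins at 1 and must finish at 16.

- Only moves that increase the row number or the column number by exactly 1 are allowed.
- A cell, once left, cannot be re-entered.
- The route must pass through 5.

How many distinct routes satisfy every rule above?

A right/down-only route from 1 to 16 makes exactly 3 down-moves and 3 right-moves in some order.
With no other constraints that would be C(6,3) = 20 routes.
Split at 5 and multiply the segment counts: 1→5: 1; 5→16: 10; product = 10.
That gives 10 routes.

10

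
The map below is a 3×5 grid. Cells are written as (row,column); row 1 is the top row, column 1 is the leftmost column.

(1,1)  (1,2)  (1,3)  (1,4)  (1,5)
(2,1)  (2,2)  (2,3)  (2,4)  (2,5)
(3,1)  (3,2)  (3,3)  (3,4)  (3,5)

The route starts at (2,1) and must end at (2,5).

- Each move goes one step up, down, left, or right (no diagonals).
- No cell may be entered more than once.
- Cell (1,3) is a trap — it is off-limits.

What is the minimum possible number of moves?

The Manhattan distance from (2,1) to (2,5) is |2−2| + |1−5| = 4, so at least 4 moves are needed.
A route of 4 moves achieves this: (2,1) → (2,2) → (2,3) → (2,4) → (2,5).
Since 4 matches the lower bound, it is optimal.

4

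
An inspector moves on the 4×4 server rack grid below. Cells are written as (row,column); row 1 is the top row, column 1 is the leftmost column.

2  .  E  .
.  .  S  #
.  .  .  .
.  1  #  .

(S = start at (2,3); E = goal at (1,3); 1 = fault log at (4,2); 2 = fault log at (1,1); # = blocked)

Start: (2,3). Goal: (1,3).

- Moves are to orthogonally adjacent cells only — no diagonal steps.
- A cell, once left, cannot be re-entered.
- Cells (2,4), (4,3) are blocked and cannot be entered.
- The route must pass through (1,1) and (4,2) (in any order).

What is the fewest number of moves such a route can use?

Any route passes through (1,1) and (4,2) in some order between (2,3) and (1,3). Summing Manhattan distances along each leg and taking the cheapest ordering ((2,3) → (4,2) → (1,1) → (1,3)) gives a lower bound of 3 + 4 + 2 = 9 moves.
A route of 9 moves achieves this: (2,3) → (3,3) → (3,2) → (4,2) → (4,1) → (3,1) → (2,1) → (1,1) → (1,2) → (1,3).
Since 9 matches the lower bound, it is optimal.

9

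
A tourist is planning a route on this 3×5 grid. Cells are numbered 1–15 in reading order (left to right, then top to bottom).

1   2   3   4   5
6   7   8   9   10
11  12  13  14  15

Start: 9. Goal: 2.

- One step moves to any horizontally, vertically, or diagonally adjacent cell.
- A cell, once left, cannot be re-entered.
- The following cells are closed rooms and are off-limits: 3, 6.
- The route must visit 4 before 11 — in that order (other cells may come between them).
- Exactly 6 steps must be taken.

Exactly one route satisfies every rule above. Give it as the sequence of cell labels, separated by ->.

9 -> 4 -> 8 -> 12 -> 11 -> 7 -> 2

The waypoints must appear in the order 4, 11, with no cell reused.
Route from 9: up 1 to 4, down-left 2 to 12, left 1 to 11, up-right 1 to 7, up 1 to 2 — 6 moves in all.
Check: order respected (4 at step 1, 11 at step 4); 6 moves as required.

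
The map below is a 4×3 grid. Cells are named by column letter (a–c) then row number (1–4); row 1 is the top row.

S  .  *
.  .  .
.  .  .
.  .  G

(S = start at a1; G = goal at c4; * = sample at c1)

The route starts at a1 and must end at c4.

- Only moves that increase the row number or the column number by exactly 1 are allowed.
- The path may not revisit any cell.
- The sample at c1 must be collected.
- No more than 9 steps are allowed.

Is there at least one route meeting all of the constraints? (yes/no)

yes

One route that works: a1 → b1 → c1 → c2 → c3 → c4.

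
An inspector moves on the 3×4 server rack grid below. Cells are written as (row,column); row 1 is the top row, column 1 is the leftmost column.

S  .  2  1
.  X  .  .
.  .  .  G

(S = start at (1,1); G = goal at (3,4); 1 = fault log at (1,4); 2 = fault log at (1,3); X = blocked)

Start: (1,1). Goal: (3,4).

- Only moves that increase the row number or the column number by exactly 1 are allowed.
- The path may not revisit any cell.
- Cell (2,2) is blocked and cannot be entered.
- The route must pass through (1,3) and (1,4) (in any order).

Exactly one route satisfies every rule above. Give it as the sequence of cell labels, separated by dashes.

Moves only go right or down, so the column and row indices never decrease.
Route from (1,1): right 3 to (1,4), down 2 to (3,4) — 5 moves in all.
Check: all required cells visited.

(1,1) - (1,2) - (1,3) - (1,4) - (2,4) - (3,4)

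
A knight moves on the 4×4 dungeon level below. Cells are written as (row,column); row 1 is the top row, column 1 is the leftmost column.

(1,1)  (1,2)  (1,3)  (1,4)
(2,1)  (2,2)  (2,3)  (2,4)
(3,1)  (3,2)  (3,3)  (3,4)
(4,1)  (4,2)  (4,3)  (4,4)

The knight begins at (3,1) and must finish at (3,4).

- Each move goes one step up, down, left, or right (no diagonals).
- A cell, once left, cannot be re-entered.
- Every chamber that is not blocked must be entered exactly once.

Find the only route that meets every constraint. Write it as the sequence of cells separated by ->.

(3,1) -> (4,1) -> (4,2) -> (3,2) -> (2,2) -> (2,1) -> (1,1) -> (1,2) -> (1,3) -> (1,4) -> (2,4) -> (2,3) -> (3,3) -> (4,3) -> (4,4) -> (3,4)

Need to visit all 16 open cells exactly once, starting at (3,1) and ending at (3,4).
Cell (4,1) has only two open neighbours ((3,1) and (4,2)), so the path must pass straight through it: one of those is the cell it's entered from and the other is where it exits.
Route from (3,1): down to (4,1), right to (4,2), 2× up (reaching (2,2)), left to (2,1), up to (1,1), 3× right (reaching (1,4)), down to (2,4), left to (2,3), 2× down (reaching (4,3)), right to (4,4), up to (3,4) — 15 moves in all.
Check: all 16 open cells covered.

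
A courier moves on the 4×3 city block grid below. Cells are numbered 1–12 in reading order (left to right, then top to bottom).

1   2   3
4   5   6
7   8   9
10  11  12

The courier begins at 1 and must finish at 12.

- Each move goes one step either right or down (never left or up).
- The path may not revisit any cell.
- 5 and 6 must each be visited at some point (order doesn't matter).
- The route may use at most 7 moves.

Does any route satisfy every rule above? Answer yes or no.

yes

One route that works: 1 → 4 → 5 → 6 → 9 → 12.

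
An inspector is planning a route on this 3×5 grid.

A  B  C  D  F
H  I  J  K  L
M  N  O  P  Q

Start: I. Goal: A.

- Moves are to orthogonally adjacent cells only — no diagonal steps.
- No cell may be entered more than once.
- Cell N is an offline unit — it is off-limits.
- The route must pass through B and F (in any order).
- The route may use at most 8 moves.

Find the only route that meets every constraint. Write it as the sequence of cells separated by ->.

I -> J -> K -> L -> F -> D -> C -> B -> A

The 8-move cap with required stops at B, F leaves no slack for detours.
Route from I: right 3 to L, up 1 to F, left 4 to A — 8 moves in all.
Check: all required cells visited; 8 ≤ 8 moves.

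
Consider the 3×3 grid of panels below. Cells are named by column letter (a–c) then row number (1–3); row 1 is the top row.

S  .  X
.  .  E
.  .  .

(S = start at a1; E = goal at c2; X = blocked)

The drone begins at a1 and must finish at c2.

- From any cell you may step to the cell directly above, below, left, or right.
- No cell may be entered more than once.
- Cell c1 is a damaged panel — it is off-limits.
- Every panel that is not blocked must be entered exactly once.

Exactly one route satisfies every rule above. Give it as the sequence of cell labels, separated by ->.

a1 -> b1 -> b2 -> a2 -> a3 -> b3 -> c3 -> c2

Need to visit all 8 open cells exactly once, starting at a1 and ending at c2.
Cell a3 has only two open neighbours (a2 and b3), so the path must pass straight through it: one of those is the cell it's entered from and the other is where it exits.
Route from a1: right 1 to b1, down 1 to b2, left 1 to a2, down 1 to a3, right 2 to c3, up 1 to c2 — 7 moves in all.
Check: all 8 open cells covered.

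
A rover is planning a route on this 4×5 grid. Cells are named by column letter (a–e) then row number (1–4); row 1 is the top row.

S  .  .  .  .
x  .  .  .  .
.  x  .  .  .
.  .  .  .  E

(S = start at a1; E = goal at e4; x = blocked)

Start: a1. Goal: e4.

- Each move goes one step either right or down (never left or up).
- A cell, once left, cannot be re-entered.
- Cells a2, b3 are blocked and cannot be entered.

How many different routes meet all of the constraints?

16

A right/down-only route from a1 to e4 makes exactly 3 down-moves and 4 right-moves in some order.
With no other constraints that would be C(7,3) = 35 routes.
Subtract routes through each blocked cell (inclusion–exclusion for overlaps): − through a2: 15 − through b3: 12 + through a2&b3: 8 → 16.
That gives 16 routes.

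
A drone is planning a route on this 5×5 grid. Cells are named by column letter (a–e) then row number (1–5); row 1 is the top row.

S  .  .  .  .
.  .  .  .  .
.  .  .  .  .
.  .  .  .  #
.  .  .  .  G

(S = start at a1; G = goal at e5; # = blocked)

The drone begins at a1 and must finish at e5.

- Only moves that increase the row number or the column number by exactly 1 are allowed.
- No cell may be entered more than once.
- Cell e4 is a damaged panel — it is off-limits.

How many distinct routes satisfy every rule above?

35

A right/down-only route from a1 to e5 makes exactly 4 down-moves and 4 right-moves in some order.
With no other constraints that would be C(8,4) = 70 routes.
Subtract routes through each blocked cell (inclusion–exclusion for overlaps): − through e4: 35 → 35.
That gives 35 routes.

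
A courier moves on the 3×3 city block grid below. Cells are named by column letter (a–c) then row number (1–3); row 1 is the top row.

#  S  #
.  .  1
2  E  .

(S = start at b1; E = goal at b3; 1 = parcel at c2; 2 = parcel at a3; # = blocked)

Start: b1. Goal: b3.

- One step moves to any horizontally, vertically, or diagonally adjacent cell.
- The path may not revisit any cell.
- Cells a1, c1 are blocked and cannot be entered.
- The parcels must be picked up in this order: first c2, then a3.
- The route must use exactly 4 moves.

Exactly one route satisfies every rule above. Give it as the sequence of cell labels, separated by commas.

b1, c2, b2, a3, b3

The waypoints must appear in the order c2, a3, with no cell reused.
Route from b1: down-right 1 to c2, left 1 to b2, down-left 1 to a3, right 1 to b3 — 4 moves in all.
Check: order respected (1 at step 1, 2 at step 3); 4 moves as required.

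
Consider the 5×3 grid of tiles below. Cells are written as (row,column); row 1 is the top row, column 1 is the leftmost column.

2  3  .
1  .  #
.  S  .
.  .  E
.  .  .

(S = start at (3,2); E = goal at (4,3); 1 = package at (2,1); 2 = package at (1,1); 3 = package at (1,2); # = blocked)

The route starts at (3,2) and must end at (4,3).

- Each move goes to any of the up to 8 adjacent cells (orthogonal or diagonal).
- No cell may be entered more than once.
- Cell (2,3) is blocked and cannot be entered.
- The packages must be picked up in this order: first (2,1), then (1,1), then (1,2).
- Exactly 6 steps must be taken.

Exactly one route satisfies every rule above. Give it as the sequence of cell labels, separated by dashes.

The waypoints must appear in the order (2,1), (1,1), (1,2), with no cell reused.
Route from (3,2): up-left to (2,1), up to (1,1), right to (1,2), down to (2,2), down-right to (3,3), down to (4,3) — 6 moves in all.
Check: order respected (1 at step 1, 2 at step 2, 3 at step 3); 6 moves as required.

(3,2) - (2,1) - (1,1) - (1,2) - (2,2) - (3,3) - (4,3)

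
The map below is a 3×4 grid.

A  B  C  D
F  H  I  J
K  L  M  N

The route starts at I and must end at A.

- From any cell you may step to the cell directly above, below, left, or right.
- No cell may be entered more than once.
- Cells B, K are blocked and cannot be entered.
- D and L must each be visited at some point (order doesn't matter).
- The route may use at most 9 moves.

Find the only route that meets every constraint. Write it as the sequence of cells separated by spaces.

I C D J N M L H F A

The 9-move cap with required stops at D, L leaves no slack for detours.
Route from I: up to C, right to D, 2× down (reaching N), 2× left (reaching L), up to H, left to F, up to A — 9 moves in all.
Check: all required cells visited; 9 ≤ 9 moves.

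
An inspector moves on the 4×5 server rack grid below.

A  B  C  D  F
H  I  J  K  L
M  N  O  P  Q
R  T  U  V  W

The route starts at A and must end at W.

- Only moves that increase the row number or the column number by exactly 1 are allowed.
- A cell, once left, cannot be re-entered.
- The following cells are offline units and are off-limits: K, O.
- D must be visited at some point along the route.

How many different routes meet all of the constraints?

A right/down-only route from A to W makes exactly 3 down-moves and 4 right-moves in some order.
With no other constraints that would be C(7,3) = 35 routes.
Split at D and multiply the segment counts (each segment already excludes blocked cells): A→D: 1; D→W: 1; product = 1.
That gives 1 route.

1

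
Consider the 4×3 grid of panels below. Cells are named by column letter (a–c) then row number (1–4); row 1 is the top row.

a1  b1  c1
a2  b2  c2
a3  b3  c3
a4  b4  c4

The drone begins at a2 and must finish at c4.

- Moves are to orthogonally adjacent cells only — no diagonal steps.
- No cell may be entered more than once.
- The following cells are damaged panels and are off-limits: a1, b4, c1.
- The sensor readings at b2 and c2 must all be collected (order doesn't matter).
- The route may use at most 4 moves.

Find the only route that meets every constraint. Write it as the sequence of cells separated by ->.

The 4-move cap with required stops at b2, c2 leaves no slack for detours.
Route from a2: 2× right (reaching c2), 2× down (reaching c4) — 4 moves in all.
Check: all required cells visited; 4 ≤ 4 moves.

a2 -> b2 -> c2 -> c3 -> c4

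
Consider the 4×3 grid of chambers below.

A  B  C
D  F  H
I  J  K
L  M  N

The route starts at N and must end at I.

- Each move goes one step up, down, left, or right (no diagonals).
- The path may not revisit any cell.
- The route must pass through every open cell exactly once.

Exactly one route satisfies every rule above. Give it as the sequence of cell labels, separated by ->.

N -> K -> H -> C -> B -> A -> D -> F -> J -> M -> L -> I

Need to visit all 12 open cells exactly once, starting at N and ending at I.
Cell C has only two open neighbours (H and B), so the path must pass straight through it: one of those is the cell it's entered from and the other is where it exits.
Route from N: up 3 to C, left 2 to A, down 1 to D, right 1 to F, down 2 to M, left 1 to L, up 1 to I — 11 moves in all.
Check: all 12 open cells covered.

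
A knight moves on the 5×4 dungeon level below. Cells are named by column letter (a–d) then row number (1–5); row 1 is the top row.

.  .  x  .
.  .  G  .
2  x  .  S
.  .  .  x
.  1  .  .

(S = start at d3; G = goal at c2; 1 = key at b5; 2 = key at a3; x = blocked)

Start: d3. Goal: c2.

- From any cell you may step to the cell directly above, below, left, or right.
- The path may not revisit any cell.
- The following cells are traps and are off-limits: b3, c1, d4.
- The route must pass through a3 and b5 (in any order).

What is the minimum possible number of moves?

Any route passes through a3 and b5 in some order between d3 and c2. Summing Manhattan distances along each leg and taking the cheapest ordering (d3 → b5 → a3 → c2) gives a lower bound of 4 + 3 + 3 = 10 moves.
A route of 10 moves achieves this: d3 → c3 → c4 → c5 → b5 → b4 → a4 → a3 → a2 → b2 → c2.
Since 10 matches the lower bound, it is optimal.

10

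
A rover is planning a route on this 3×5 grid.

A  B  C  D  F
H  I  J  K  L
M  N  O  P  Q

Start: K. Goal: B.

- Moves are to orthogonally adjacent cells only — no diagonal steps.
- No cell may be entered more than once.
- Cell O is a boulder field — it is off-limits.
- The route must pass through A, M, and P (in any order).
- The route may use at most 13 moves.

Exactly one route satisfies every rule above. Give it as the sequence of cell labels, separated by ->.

K -> P -> Q -> L -> F -> D -> C -> J -> I -> N -> M -> H -> A -> B

The 13-move cap with required stops at A, M, P leaves no slack for detours.
Route from K: down 1 to P, right 1 to Q, up 2 to F, left 2 to C, down 1 to J, left 1 to I, down 1 to N, left 1 to M, up 2 to A, right 1 to B — 13 moves in all.
Check: all required cells visited; 13 ≤ 13 moves.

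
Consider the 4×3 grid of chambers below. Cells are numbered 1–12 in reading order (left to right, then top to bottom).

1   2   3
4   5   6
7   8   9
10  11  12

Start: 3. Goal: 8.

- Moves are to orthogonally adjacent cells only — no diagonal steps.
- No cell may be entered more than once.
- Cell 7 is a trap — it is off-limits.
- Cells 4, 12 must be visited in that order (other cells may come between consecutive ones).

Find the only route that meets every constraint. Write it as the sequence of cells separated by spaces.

3 2 1 4 5 6 9 12 11 8

The waypoints must appear in the order 4, 12, with no cell reused.
Route from 3: 2× left (reaching 1), down to 4, 2× right (reaching 6), 2× down (reaching 12), left to 11, up to 8 — 9 moves in all.
Check: order respected (4 at step 3, 12 at step 7).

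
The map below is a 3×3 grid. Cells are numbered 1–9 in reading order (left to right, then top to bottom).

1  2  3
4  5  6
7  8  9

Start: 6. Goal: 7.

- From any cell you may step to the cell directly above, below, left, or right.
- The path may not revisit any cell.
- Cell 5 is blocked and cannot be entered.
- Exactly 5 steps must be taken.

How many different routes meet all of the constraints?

1

Need simple routes of exactly 5 moves from 6 to 7 (Manhattan distance 3, so 1 moves are spent on a detour and 1 undoing it).
Enumerating: 6 3 2 1 4 7.
That gives 1 route.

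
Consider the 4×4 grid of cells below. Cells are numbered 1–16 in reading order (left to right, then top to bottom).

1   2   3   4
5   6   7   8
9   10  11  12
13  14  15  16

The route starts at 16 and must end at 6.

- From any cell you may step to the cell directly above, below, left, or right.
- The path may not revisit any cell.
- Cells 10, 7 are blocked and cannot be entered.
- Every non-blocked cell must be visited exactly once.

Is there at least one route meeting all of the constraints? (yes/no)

Colour the cells like a checkerboard: each orthogonal step flips colour, so a Hamiltonian route alternates colours. Here there are 8 cells of one colour and 6 of the other, with start on the same colour as the goal — the counts and endpoints can't be arranged into an alternating sequence of length 14, so no Hamiltonian route exists.

no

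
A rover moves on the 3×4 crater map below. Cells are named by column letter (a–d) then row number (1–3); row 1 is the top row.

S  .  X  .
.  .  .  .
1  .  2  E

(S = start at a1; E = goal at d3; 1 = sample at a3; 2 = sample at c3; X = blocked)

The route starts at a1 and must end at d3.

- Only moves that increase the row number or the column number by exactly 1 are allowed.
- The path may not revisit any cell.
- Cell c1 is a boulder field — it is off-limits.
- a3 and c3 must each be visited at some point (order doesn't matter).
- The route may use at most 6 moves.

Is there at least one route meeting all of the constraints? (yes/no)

One route that works: a1 → a2 → a3 → b3 → c3 → d3.

yes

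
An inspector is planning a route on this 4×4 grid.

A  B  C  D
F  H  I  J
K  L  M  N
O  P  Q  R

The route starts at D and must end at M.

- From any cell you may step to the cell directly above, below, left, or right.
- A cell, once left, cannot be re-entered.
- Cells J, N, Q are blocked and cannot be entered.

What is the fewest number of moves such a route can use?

The Manhattan distance from D to M is |1−3| + |4−3| = 3, so at least 3 moves are needed.
A route of 3 moves achieves this: D → C → I → M.
Since 3 matches the lower bound, it is optimal.

3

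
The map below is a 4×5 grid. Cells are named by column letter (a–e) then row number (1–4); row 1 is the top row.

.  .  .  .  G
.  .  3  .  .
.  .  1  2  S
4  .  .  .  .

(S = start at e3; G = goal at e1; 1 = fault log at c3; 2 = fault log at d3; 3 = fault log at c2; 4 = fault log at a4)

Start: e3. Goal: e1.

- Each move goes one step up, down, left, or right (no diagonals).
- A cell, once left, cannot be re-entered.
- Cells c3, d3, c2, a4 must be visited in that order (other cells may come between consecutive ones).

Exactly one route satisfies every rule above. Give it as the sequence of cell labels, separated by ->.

e3 -> e4 -> d4 -> c4 -> c3 -> d3 -> d2 -> c2 -> b2 -> b3 -> b4 -> a4 -> a3 -> a2 -> a1 -> b1 -> c1 -> d1 -> e1

The waypoints must appear in the order c3, d3, c2, a4, with no cell reused.
Route from e3: down 1 to e4, left 2 to c4, up 1 to c3, right 1 to d3, up 1 to d2, left 2 to b2, down 2 to b4, left 1 to a4, up 3 to a1, right 4 to e1 — 18 moves in all.
Check: order respected (1 at step 4, 2 at step 5, 3 at step 7, 4 at step 11).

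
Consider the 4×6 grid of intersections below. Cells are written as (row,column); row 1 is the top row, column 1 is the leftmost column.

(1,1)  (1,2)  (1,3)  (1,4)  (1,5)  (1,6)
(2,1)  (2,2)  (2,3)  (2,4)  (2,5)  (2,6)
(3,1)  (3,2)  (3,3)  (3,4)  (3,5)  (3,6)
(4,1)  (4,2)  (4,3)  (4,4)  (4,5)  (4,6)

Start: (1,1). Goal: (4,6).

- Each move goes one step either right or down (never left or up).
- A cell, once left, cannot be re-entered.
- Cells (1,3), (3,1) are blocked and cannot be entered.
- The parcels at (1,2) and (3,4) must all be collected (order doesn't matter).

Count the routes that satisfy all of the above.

A right/down-only route from (1,1) to (4,6) makes exactly 3 down-moves and 5 right-moves in some order.
With no other constraints that would be C(8,3) = 56 routes.
A monotone route can only reach the required cells in the order (1,2), (3,4), so split there and multiply the segment counts (each segment already excludes blocked cells): (1,1)→(1,2): 1; (1,2)→(3,4): 3; (3,4)→(4,6): 3; product = 9.
That gives 9 routes.

9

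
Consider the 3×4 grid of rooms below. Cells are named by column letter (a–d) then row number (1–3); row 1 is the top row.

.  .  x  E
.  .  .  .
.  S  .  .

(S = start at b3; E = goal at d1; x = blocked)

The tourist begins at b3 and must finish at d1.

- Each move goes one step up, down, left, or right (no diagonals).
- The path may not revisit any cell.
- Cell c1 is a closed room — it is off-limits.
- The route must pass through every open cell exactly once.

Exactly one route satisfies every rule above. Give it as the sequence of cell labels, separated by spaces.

b3 a3 a2 a1 b1 b2 c2 c3 d3 d2 d1

Need to visit all 11 open cells exactly once, starting at b3 and ending at d1.
Cell a3 has only two open neighbours (a2 and b3), so the path must pass straight through it: one of those is the cell it's entered from and the other is where it exits.
Route from b3: left 1 to a3, up 2 to a1, right 1 to b1, down 1 to b2, right 1 to c2, down 1 to c3, right 1 to d3, up 2 to d1 — 10 moves in all.
Check: all 11 open cells covered.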